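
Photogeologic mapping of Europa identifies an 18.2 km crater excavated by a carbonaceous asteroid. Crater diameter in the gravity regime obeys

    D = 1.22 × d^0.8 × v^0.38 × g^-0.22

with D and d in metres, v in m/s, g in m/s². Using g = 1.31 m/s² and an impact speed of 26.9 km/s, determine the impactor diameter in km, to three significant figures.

Rearranging for d: d = [D / (1.22 · 26900^0.38 · 1.31^-0.22)]^(1/0.8).
D = 18200 m.
26900^0.38 = 48.23
1.31^-0.22 = 0.9423
Denominator = 1.22 × 48.23 × 0.9423 = 55.45
D / 55.45 = 18200 / 55.45 = 328.2
d = 328.2^(1/0.8) = 328.2^1.25 = 1397 m

d ≈ 1.40 km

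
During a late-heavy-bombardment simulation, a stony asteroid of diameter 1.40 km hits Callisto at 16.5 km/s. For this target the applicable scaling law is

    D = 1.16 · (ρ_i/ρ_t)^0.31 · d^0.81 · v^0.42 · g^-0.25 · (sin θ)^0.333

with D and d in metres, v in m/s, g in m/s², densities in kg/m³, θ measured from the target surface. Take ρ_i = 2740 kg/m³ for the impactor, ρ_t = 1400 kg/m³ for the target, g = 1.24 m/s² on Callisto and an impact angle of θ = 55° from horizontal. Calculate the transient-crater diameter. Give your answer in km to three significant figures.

D ≈ 26.4 km

In SI units: d = 1400 m, v = 16500 m/s.
(ρ_i/ρ_t)^0.31 = (2740/1400)^0.31 = 1.231
d^0.81 = 1400^0.81 = 353.5
v^0.42 = 16500^0.42 = 59.07
g^-0.25 = 1.24^-0.25 = 0.9476
(sin 55°)^0.333 = 0.8192^0.333 = 0.9357
D = 1.16 × 1.231 × 353.5 × 59.07 × 0.9476 × 0.9357 = 26438 m
   = 26.44 km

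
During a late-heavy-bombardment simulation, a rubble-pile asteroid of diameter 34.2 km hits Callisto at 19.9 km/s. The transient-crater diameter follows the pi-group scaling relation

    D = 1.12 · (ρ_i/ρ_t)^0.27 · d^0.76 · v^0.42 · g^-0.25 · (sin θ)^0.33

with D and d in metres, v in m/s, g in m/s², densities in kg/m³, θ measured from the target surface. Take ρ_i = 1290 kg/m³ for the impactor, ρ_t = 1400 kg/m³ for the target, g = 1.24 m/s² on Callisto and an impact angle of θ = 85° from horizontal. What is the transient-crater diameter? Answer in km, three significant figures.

D ≈ 185 km

In SI units: d = 34200 m, v = 19900 m/s.
(ρ_i/ρ_t)^0.27 = (1290/1400)^0.27 = 0.9781
d^0.76 = 34200^0.76 = 2792
v^0.42 = 19900^0.42 = 63.90
g^-0.25 = 1.24^-0.25 = 0.9476
(sin 85°)^0.33 = 0.9962^0.33 = 0.9987
D = 1.12 × 0.9781 × 2792 × 63.90 × 0.9476 × 0.9987 = 1.850 × 10^5 m
   = 185.0 km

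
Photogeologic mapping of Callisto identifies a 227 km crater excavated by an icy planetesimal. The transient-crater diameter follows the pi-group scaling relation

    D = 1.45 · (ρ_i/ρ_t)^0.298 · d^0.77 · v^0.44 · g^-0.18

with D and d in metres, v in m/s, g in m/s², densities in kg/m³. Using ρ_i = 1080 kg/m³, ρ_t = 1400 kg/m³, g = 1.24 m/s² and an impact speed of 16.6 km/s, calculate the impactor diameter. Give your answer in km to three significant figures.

d ≈ 25.1 km

Rearranging for d: d = [D / (1.45 · (1080/1400)^0.298 · 16600^0.44 · 1.24^-0.18)]^(1/0.77).
D = 227000 m.
(1080/1400)^0.298 = 0.9256
16600^0.44 = 71.92
1.24^-0.18 = 0.9620
Denominator = 1.45 × 0.9256 × 71.92 × 0.9620 = 92.86
D / 92.86 = 227000 / 92.86 = 2445
d = 2445^(1/0.77) = 2445^1.2987 = 25140 m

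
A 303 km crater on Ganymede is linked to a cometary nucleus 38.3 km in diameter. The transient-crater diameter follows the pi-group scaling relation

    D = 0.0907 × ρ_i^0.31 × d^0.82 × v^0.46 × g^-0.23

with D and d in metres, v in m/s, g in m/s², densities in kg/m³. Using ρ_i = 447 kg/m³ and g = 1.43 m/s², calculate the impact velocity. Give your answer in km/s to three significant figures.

v ≈ 20.1 km/s

Rearranging for v: v = [D / (0.0907 · 447^0.31 · 38300^0.82 · 1.43^-0.23)]^(1/0.46).
D = 303000 m.
447^0.31 = 6.631
38300^0.82 = 5731
1.43^-0.23 = 0.9210
Denominator = 0.0907 × 6.631 × 5731 × 0.9210 = 3175
D / 3175 = 303000 / 3175 = 95.43
v = 95.43^(1/0.46) = 95.43^2.1739 = 20120 m/s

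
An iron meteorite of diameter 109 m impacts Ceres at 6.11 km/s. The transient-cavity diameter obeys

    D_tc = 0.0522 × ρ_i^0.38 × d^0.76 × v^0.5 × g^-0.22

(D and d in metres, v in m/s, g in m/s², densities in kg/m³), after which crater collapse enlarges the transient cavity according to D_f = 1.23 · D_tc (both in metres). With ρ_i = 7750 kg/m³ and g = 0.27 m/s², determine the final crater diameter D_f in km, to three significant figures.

v = 6110 m/s.
ρ_i^0.38 = 7750^0.38 = 30.06
d^0.76 = 109^0.76 = 35.35
v^0.5 = 6110^0.5 = 78.17
g^-0.22 = 0.27^-0.22 = 1.334
D_tc = 0.0522 × 30.06 × 35.35 × 78.17 × 1.334 = 5784 m
D_f = 1.23 × 5784 = 7114 m
     = 7.114 km

D_f ≈ 7.11 km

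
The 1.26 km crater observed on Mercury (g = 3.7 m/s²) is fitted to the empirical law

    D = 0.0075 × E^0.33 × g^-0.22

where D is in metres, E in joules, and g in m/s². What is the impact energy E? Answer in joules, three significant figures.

Rearranging: E = [D / (0.0075 · g^-0.22)]^(1/0.33).
D = 1260 m.
g^-0.22 = 3.7^-0.22 = 0.7499
D / (0.0075 × 0.7499) = 1260 / (5.624 × 10^-3) = 2.240 × 10^5
E = (2.240 × 10^5)^3.0303 = 1.633 × 10^16 J

E ≈ 1.63 × 10^16 J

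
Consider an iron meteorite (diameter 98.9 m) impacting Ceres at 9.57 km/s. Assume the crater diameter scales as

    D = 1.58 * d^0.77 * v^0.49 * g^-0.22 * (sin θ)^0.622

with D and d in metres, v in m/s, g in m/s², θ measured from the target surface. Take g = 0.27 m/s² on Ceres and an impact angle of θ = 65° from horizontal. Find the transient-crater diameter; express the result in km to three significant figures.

D ≈ 6.08 km

In SI units: v = 9570 m/s.
d^0.77 = 98.9^0.77 = 34.38
v^0.49 = 9570^0.49 = 89.26
g^-0.22 = 0.27^-0.22 = 1.334
(sin 65°)^0.622 = 0.9063^0.622 = 0.9406
D = 1.58 × 34.38 × 89.26 × 1.334 × 0.9406 = 6084 m
   = 6.084 km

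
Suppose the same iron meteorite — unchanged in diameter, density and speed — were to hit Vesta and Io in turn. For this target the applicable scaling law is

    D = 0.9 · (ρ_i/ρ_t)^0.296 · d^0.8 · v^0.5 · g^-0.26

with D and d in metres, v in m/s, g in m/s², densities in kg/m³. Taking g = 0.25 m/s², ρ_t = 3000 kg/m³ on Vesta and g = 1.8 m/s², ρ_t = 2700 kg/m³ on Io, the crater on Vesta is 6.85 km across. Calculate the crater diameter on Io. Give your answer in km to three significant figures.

The impactor-only factors (d, v, ρ_i) cancel in the ratio, leaving D_Io/D_Vesta = (g_Io/g_Vesta)^-0.26 · (ρ_t,Vesta/ρ_t,Io)^0.296.
(1.8/0.25)^-0.26 = 7.200^-0.26 = 0.5985
(3000/2700)^0.296 = 1.111^0.296 = 1.032
Ratio = 0.5985 × 1.032 = 0.6177
D_Io = 0.6177 × 6.85 km = 4.23 km

D ≈ 4.23 km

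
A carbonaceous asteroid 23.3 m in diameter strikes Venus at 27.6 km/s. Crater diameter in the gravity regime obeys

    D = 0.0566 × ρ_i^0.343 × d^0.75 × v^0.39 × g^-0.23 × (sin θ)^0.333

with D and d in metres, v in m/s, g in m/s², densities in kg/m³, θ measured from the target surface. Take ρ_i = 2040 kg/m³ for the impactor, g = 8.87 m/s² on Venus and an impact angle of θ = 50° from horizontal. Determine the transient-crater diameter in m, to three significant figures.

In SI units: v = 27600 m/s.
ρ_i^0.343 = 2040^0.343 = 13.65
d^0.75 = 23.3^0.75 = 10.61
v^0.39 = 27600^0.39 = 53.95
g^-0.23 = 8.87^-0.23 = 0.6053
(sin 50°)^0.333 = 0.7660^0.333 = 0.9151
D = 0.0566 × 13.65 × 10.61 × 53.95 × 0.6053 × 0.9151 = 245.0 m

D ≈ 245 m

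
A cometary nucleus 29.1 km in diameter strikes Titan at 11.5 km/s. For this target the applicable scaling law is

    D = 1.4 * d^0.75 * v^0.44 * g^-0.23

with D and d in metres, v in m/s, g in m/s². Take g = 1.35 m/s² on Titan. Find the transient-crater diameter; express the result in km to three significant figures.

D ≈ 178 km

In SI units: d = 29100 m, v = 11500 m/s.
d^0.75 = 29100^0.75 = 2228
v^0.44 = 11500^0.44 = 61.19
g^-0.23 = 1.35^-0.23 = 0.9333
D = 1.4 × 2228 × 61.19 × 0.9333 = 1.781 × 10^5 m
   = 178.1 km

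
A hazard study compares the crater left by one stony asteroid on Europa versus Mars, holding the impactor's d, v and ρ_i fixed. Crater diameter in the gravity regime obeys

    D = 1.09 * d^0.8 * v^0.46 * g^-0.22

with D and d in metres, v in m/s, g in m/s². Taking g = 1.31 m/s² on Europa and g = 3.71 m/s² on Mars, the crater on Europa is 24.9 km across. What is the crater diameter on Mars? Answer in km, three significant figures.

D ≈ 19.8 km

All impactor-dependent factors cancel in the ratio, leaving D_Mars/D_Europa = (g_Mars/g_Europa)^-0.22.
(3.71/1.31)^-0.22 = 2.832^-0.22 = 0.7953
D_Mars = 0.7953 × 24.9 km = 19.8 km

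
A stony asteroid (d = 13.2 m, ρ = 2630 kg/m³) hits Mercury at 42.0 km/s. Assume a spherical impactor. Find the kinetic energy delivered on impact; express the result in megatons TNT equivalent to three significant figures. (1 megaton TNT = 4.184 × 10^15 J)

E ≈ 0.668 Mt TNT

v = 42000 m/s.
Mass m = (π/6) ρ d³ = (π/6) × 2630 × (13.2)³ = 3.167 × 10^6 kg
E = ½ m v² = 0.5 × 3.167 × 10^6 × (42000)² = 2.793 × 10^15 J
   = 2.793 × 10^15 / 4.184×10^15 = 0.6675 Mt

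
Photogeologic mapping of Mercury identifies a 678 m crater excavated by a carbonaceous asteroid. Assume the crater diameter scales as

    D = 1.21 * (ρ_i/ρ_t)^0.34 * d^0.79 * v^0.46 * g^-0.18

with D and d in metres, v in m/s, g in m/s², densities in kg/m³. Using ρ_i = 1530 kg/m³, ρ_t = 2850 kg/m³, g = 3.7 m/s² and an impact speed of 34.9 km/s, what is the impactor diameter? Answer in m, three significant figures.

d ≈ 12.0 m

Rearranging for d: d = [D / (1.21 · (1530/2850)^0.34 · 34900^0.46 · 3.7^-0.18)]^(1/0.79).
(1530/2850)^0.34 = 0.8094
34900^0.46 = 122.9
3.7^-0.18 = 0.7902
Denominator = 1.21 × 0.8094 × 122.9 × 0.7902 = 95.11
D / 95.11 = 678 / 95.11 = 7.129
d = 7.129^(1/0.79) = 7.129^1.2658 = 12.02 m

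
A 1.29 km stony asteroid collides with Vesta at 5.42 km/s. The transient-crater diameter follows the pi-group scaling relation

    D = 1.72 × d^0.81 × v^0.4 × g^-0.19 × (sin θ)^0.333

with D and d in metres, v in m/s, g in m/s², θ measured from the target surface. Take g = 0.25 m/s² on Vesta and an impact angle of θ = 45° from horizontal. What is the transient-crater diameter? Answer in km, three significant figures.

In SI units: d = 1290 m, v = 5420 m/s.
d^0.81 = 1290^0.81 = 330.8
v^0.4 = 5420^0.4 = 31.16
g^-0.19 = 0.25^-0.19 = 1.301
(sin 45°)^0.333 = 0.7071^0.333 = 0.8910
D = 1.72 × 330.8 × 31.16 × 1.301 × 0.8910 = 20552 m
   = 20.55 km

D ≈ 20.6 km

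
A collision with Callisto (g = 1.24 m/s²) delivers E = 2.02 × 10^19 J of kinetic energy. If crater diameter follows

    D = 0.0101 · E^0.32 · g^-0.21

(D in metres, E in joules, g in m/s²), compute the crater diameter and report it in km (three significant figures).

E^0.32 = (2.02 × 10^19)^0.32 = 1.506 × 10^6
g^-0.21 = 1.24^-0.21 = 0.9558
D = 0.0101 × 1.506 × 10^6 × 0.9558 = 14538 m
   = 14.54 km

D ≈ 14.5 km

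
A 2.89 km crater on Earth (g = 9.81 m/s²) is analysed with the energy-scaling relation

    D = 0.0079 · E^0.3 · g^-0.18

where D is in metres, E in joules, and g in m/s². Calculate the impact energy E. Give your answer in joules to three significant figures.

E ≈ 1.38 × 10^19 J

Rearranging: E = [D / (0.0079 · g^-0.18)]^(1/0.3).
D = 2890 m.
g^-0.18 = 9.81^-0.18 = 0.6630
D / (0.0079 × 0.6630) = 2890 / (5.238 × 10^-3) = 5.517 × 10^5
E = (5.517 × 10^5)^3.3333 = 1.377 × 10^19 J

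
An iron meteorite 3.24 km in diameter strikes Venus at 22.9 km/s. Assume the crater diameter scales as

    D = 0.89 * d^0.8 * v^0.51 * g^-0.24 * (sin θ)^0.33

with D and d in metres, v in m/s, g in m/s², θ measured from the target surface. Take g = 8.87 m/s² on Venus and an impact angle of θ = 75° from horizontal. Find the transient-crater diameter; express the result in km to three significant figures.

D ≈ 56.1 km

In SI units: d = 3240 m, v = 22900 m/s.
d^0.8 = 3240^0.8 = 643.3
v^0.51 = 22900^0.51 = 167.3
g^-0.24 = 8.87^-0.24 = 0.5922
(sin 75°)^0.33 = 0.9659^0.33 = 0.9886
D = 0.89 × 643.3 × 167.3 × 0.5922 × 0.9886 = 56077 m
   = 56.08 km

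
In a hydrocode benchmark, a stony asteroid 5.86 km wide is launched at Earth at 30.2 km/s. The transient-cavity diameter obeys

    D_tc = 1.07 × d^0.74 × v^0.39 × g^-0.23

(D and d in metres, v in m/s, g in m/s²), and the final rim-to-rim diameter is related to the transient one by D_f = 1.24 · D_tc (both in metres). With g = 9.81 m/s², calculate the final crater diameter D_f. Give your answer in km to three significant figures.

In SI: d = 5860 m, v = 30200 m/s.
d^0.74 = 5860^0.74 = 614.1
v^0.39 = 30200^0.39 = 55.87
g^-0.23 = 9.81^-0.23 = 0.5914
D_tc = 1.07 × 614.1 × 55.87 × 0.5914 = 21710 m
D_f = 1.24 × 21710 = 26920 m
     = 26.92 km

D_f ≈ 26.9 km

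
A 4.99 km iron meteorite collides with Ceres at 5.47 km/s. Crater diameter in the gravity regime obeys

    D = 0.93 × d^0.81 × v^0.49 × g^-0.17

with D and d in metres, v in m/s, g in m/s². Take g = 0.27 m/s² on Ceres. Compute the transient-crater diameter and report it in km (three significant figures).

D ≈ 78.0 km

In SI units: d = 4990 m, v = 5470 m/s.
d^0.81 = 4990^0.81 = 989.6
v^0.49 = 5470^0.49 = 67.86
g^-0.17 = 0.27^-0.17 = 1.249
D = 0.93 × 989.6 × 67.86 × 1.249 = 78004 m
   = 78.00 km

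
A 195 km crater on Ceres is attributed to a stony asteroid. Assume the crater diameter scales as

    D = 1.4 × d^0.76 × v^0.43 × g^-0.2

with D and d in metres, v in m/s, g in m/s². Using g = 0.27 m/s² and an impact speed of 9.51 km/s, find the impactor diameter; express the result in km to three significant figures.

d ≈ 23.3 km

Rearranging for d: d = [D / (1.4 · 9510^0.43 · 0.27^-0.2)]^(1/0.76).
D = 195000 m.
9510^0.43 = 51.36
0.27^-0.2 = 1.299
Denominator = 1.4 × 51.36 × 1.299 = 93.40
D / 93.40 = 195000 / 93.40 = 2088
d = 2088^(1/0.76) = 2088^1.3158 = 23340 m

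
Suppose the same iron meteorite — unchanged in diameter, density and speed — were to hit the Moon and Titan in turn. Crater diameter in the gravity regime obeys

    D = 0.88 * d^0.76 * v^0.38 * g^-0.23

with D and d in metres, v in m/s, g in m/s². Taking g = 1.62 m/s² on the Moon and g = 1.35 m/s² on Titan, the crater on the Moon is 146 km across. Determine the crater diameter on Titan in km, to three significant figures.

D ≈ 152 km

All impactor-dependent factors cancel in the ratio, leaving D_Titan/D_Moon = (g_Titan/g_Moon)^-0.23.
(1.35/1.62)^-0.23 = 0.8333^-0.23 = 1.043
D_Titan = 1.043 × 146 km = 152 km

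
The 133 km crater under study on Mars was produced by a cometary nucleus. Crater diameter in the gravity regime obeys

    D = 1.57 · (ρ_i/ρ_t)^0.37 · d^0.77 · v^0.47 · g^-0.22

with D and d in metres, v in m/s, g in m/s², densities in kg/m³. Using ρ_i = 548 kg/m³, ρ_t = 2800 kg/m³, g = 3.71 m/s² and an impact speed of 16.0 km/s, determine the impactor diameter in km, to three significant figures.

d ≈ 21.7 km

Rearranging for d: d = [D / (1.57 · (548/2800)^0.37 · 16000^0.47 · 3.71^-0.22)]^(1/0.77).
D = 133000 m.
(548/2800)^0.37 = 0.5469
16000^0.47 = 94.61
3.71^-0.22 = 0.7494
Denominator = 1.57 × 0.5469 × 94.61 × 0.7494 = 60.88
D / 60.88 = 133000 / 60.88 = 2185
d = 2185^(1/0.77) = 2185^1.2987 = 21724 m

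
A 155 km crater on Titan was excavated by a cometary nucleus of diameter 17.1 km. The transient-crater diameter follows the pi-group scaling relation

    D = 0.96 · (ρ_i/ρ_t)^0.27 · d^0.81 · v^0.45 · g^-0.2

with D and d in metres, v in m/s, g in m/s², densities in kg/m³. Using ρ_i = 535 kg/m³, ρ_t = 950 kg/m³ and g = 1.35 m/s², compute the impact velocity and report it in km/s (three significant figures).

v ≈ 14.5 km/s

Rearranging for v: v = [D / (0.96 · (535/950)^0.27 · 17100^0.81 · 1.35^-0.2)]^(1/0.45).
D = 155000 m.
(535/950)^0.27 = 0.8564
17100^0.81 = 2684
1.35^-0.2 = 0.9417
Denominator = 0.96 × 0.8564 × 2684 × 0.9417 = 2078
D / 2078 = 155000 / 2078 = 74.59
v = 74.59^(1/0.45) = 74.59^2.2222 = 14503 m/s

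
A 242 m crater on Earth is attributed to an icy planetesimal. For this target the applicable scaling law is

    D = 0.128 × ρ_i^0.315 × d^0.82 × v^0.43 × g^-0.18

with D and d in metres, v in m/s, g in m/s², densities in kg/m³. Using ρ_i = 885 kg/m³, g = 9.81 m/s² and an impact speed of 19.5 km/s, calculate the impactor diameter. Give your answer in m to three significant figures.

d ≈ 6.79 m

Rearranging for d: d = [D / (0.128 · 885^0.315 · 19500^0.43 · 9.81^-0.18)]^(1/0.82).
885^0.315 = 8.478
19500^0.43 = 69.94
9.81^-0.18 = 0.6630
Denominator = 0.128 × 8.478 × 69.94 × 0.6630 = 50.32
D / 50.32 = 242 / 50.32 = 4.809
d = 4.809^(1/0.82) = 4.809^1.2195 = 6.788 m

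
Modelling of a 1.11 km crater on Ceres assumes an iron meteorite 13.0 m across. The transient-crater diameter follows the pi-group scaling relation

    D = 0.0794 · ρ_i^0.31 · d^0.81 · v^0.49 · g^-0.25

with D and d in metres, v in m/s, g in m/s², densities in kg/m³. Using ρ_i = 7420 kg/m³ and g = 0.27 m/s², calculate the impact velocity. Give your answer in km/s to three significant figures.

v ≈ 7.59 km/s

Rearranging for v: v = [D / (0.0794 · 7420^0.31 · 13^0.81 · 0.27^-0.25)]^(1/0.49).
D = 1110 m.
7420^0.31 = 15.84
13^0.81 = 7.985
0.27^-0.25 = 1.387
Denominator = 0.0794 × 15.84 × 7.985 × 1.387 = 13.93
D / 13.93 = 1110 / 13.93 = 79.68
v = 79.68^(1/0.49) = 79.68^2.0408 = 7591 m/s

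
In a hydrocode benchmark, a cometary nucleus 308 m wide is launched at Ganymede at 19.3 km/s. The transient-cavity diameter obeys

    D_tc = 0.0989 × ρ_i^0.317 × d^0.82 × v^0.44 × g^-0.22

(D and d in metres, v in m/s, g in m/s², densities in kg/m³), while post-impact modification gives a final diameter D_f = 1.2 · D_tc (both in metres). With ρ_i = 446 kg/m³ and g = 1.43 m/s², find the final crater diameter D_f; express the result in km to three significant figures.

D_f ≈ 6.40 km

v = 19300 m/s.
ρ_i^0.317 = 446^0.317 = 6.916
d^0.82 = 308^0.82 = 109.8
v^0.44 = 19300^0.44 = 76.85
g^-0.22 = 1.43^-0.22 = 0.9243
D_tc = 0.0989 × 6.916 × 109.8 × 76.85 × 0.9243 = 5335 m
D_f = 1.2 × 5335 = 6402 m
     = 6.402 km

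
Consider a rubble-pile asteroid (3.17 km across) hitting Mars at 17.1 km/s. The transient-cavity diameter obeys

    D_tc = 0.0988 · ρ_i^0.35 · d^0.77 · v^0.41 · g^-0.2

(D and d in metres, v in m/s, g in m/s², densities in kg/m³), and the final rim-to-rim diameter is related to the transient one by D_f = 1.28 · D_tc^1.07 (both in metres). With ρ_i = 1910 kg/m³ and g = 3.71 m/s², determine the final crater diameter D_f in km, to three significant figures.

In SI: d = 3170 m, v = 17100 m/s.
ρ_i^0.35 = 1910^0.35 = 14.07
d^0.77 = 3170^0.77 = 496.4
v^0.41 = 17100^0.41 = 54.39
g^-0.2 = 3.71^-0.2 = 0.7694
D_tc = 0.0988 × 14.07 × 496.4 × 54.39 × 0.7694 = 28880 m
D_f = 1.28 × (28880)^1.07 = 75866 m
     = 75.87 km

D_f ≈ 75.9 km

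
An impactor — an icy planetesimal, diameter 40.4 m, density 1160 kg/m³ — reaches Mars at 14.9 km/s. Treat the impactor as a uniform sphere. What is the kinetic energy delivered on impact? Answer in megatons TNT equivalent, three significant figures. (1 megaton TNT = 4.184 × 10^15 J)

v = 14900 m/s.
Mass m = (π/6) ρ d³ = (π/6) × 1160 × (40.4)³ = 4.005 × 10^7 kg
E = ½ m v² = 0.5 × 4.005 × 10^7 × (14900)² = 4.446 × 10^15 J
   = 4.446 × 10^15 / 4.184×10^15 = 1.063 Mt

E ≈ 1.06 Mt TNT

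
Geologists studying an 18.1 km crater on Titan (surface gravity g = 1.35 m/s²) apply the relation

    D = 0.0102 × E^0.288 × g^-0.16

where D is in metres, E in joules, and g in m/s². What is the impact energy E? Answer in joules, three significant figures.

E ≈ 5.90 × 10^21 J

Rearranging: E = [D / (0.0102 · g^-0.16)]^(1/0.288).
D = 18100 m.
g^-0.16 = 1.35^-0.16 = 0.9531
D / (0.0102 × 0.9531) = 18100 / (9.722 × 10^-3) = 1.862 × 10^6
E = (1.862 × 10^6)^3.4722 = 5.897 × 10^21 J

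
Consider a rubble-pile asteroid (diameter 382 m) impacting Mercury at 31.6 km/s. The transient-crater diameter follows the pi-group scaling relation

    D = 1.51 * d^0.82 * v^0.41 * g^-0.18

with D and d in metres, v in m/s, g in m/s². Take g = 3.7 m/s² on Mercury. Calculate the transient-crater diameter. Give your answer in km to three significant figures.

In SI units: v = 31600 m/s.
d^0.82 = 382^0.82 = 131.0
v^0.41 = 31600^0.41 = 69.96
g^-0.18 = 3.7^-0.18 = 0.7902
D = 1.51 × 131.0 × 69.96 × 0.7902 = 10935 m
   = 10.94 km

D ≈ 10.9 km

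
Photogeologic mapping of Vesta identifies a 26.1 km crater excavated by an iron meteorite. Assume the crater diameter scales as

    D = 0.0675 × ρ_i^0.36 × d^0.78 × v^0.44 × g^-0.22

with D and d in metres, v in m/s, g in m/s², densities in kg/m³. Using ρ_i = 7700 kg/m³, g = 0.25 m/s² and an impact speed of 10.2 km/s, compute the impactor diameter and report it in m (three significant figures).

Rearranging for d: d = [D / (0.0675 · 7700^0.36 · 10200^0.44 · 0.25^-0.22)]^(1/0.78).
D = 26100 m.
7700^0.36 = 25.07
10200^0.44 = 58.05
0.25^-0.22 = 1.357
Denominator = 0.0675 × 25.07 × 58.05 × 1.357 = 133.3
D / 133.3 = 26100 / 133.3 = 195.8
d = 195.8^(1/0.78) = 195.8^1.2821 = 867.6 m

d ≈ 868 m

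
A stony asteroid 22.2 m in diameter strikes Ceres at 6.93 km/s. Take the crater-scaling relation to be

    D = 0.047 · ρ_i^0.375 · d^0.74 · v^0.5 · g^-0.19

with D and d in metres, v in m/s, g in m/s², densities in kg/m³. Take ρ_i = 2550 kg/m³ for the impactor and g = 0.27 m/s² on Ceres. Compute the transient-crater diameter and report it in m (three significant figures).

In SI units: v = 6930 m/s.
ρ_i^0.375 = 2550^0.375 = 18.94
d^0.74 = 22.2^0.74 = 9.915
v^0.5 = 6930^0.5 = 83.25
g^-0.19 = 0.27^-0.19 = 1.282
D = 0.047 × 18.94 × 9.915 × 83.25 × 1.282 = 942.0 m

D ≈ 942 m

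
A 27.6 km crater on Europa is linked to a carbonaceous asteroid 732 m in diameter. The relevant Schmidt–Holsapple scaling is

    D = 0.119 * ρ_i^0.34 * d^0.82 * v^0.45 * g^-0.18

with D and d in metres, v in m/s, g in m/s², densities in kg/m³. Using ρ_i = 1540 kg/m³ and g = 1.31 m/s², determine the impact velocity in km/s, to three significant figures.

v ≈ 22.0 km/s

Rearranging for v: v = [D / (0.119 · 1540^0.34 · 732^0.82 · 1.31^-0.18)]^(1/0.45).
D = 27600 m.
1540^0.34 = 12.13
732^0.82 = 223.3
1.31^-0.18 = 0.9526
Denominator = 0.119 × 12.13 × 223.3 × 0.9526 = 307.0
D / 307.0 = 27600 / 307.0 = 89.90
v = 89.90^(1/0.45) = 89.90^2.2222 = 21961 m/s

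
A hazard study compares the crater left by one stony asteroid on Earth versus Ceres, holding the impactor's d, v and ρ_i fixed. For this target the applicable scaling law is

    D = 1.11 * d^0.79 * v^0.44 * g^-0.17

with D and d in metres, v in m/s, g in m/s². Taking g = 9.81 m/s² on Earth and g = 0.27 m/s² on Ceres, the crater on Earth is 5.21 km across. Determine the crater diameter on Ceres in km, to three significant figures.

D ≈ 9.60 km

All impactor-dependent factors cancel in the ratio, leaving D_Ceres/D_Earth = (g_Ceres/g_Earth)^-0.17.
(0.27/9.81)^-0.17 = 0.02752^-0.17 = 1.842
D_Ceres = 1.842 × 5.21 km = 9.60 km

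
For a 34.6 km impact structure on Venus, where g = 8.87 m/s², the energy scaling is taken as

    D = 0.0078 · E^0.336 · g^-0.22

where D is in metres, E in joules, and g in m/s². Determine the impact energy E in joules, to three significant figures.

E ≈ 2.53 × 10^20 J

Rearranging: E = [D / (0.0078 · g^-0.22)]^(1/0.336).
D = 34600 m.
g^-0.22 = 8.87^-0.22 = 0.6187
D / (0.0078 × 0.6187) = 34600 / (4.826 × 10^-3) = 7.169 × 10^6
E = (7.169 × 10^6)^2.9762 = 2.531 × 10^20 J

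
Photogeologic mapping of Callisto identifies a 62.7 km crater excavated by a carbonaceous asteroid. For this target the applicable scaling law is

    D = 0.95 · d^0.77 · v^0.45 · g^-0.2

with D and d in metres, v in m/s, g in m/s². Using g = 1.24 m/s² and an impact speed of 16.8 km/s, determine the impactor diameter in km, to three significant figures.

d ≈ 6.52 km

Rearranging for d: d = [D / (0.95 · 16800^0.45 · 1.24^-0.2)]^(1/0.77).
D = 62700 m.
16800^0.45 = 79.69
1.24^-0.2 = 0.9579
Denominator = 0.95 × 79.69 × 0.9579 = 72.52
D / 72.52 = 62700 / 72.52 = 864.6
d = 864.6^(1/0.77) = 864.6^1.2987 = 6517 m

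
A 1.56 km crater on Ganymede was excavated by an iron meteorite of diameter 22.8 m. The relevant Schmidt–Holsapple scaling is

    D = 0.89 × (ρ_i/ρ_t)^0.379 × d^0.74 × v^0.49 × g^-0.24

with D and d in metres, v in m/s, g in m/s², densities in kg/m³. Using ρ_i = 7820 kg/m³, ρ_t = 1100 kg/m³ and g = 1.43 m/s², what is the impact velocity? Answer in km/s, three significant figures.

v ≈ 9.69 km/s

Rearranging for v: v = [D / (0.89 · (7820/1100)^0.379 · 22.8^0.74 · 1.43^-0.24)]^(1/0.49).
D = 1560 m.
(7820/1100)^0.379 = 2.103
22.8^0.74 = 10.11
1.43^-0.24 = 0.9177
Denominator = 0.89 × 2.103 × 10.11 × 0.9177 = 17.37
D / 17.37 = 1560 / 17.37 = 89.81
v = 89.81^(1/0.49) = 89.81^2.0408 = 9690 m/s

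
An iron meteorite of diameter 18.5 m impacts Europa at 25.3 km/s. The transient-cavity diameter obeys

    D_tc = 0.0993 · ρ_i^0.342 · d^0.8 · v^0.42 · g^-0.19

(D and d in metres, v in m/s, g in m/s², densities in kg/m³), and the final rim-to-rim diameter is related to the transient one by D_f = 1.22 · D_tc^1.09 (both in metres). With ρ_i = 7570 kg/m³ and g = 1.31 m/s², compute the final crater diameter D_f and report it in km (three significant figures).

v = 25300 m/s.
ρ_i^0.342 = 7570^0.342 = 21.22
d^0.8 = 18.5^0.8 = 10.32
v^0.42 = 25300^0.42 = 70.68
g^-0.19 = 1.31^-0.19 = 0.9500
D_tc = 0.0993 × 21.22 × 10.32 × 70.68 × 0.9500 = 1460 m
D_f = 1.22 × (1460)^1.09 = 3432 m
     = 3.432 km

D_f ≈ 3.43 km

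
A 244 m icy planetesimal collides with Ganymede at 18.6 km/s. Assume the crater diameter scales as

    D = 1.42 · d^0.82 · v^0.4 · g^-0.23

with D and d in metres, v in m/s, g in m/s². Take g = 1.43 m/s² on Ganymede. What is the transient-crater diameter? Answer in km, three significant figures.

In SI units: v = 18600 m/s.
d^0.82 = 244^0.82 = 90.71
v^0.4 = 18600^0.4 = 51.03
g^-0.23 = 1.43^-0.23 = 0.9210
D = 1.42 × 90.71 × 51.03 × 0.9210 = 6054 m
   = 6.054 km

D ≈ 6.05 km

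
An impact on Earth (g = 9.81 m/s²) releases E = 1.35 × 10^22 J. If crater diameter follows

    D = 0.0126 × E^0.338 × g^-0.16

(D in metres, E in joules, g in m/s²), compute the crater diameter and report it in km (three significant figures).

D ≈ 264 km

E^0.338 = (1.35 × 10^22)^0.338 = 3.020 × 10^7
g^-0.16 = 9.81^-0.16 = 0.6940
D = 0.0126 × 3.020 × 10^7 × 0.6940 = 2.641 × 10^5 m
   = 264.1 km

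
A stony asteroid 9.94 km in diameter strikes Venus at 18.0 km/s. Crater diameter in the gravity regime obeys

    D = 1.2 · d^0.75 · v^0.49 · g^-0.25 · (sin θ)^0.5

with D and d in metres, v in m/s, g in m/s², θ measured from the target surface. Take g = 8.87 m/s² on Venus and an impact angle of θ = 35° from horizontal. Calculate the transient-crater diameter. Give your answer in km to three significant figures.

D ≈ 63.8 km

In SI units: d = 9940 m, v = 18000 m/s.
d^0.75 = 9940^0.75 = 995.5
v^0.49 = 18000^0.49 = 121.6
g^-0.25 = 8.87^-0.25 = 0.5795
(sin 35°)^0.5 = 0.5736^0.5 = 0.7574
D = 1.2 × 995.5 × 121.6 × 0.5795 × 0.7574 = 63758 m
   = 63.76 km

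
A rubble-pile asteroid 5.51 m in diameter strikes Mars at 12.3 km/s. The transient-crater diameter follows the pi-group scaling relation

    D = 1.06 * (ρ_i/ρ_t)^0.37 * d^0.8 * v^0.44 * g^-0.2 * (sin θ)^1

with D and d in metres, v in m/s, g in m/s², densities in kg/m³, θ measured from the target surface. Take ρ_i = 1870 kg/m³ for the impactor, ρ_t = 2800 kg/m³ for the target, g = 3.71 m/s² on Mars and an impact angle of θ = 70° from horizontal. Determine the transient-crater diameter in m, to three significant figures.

D ≈ 163 m

In SI units: v = 12300 m/s.
(ρ_i/ρ_t)^0.37 = (1870/2800)^0.37 = 0.8613
d^0.8 = 5.51^0.8 = 3.917
v^0.44 = 12300^0.44 = 63.03
g^-0.2 = 3.71^-0.2 = 0.7694
(sin 70°)^1 = 0.9397^1 = 0.9397
D = 1.06 × 0.8613 × 3.917 × 63.03 × 0.7694 × 0.9397 = 163.0 m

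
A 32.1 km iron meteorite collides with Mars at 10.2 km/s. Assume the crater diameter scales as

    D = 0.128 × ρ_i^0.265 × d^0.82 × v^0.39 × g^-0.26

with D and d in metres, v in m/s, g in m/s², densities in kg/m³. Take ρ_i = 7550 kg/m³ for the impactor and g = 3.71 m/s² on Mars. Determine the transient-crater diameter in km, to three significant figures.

In SI units: d = 32100 m, v = 10200 m/s.
ρ_i^0.265 = 7550^0.265 = 10.66
d^0.82 = 32100^0.82 = 4958
v^0.39 = 10200^0.39 = 36.59
g^-0.26 = 3.71^-0.26 = 0.7112
D = 0.128 × 10.66 × 4958 × 36.59 × 0.7112 = 1.760 × 10^5 m
   = 176.0 km

D ≈ 176 km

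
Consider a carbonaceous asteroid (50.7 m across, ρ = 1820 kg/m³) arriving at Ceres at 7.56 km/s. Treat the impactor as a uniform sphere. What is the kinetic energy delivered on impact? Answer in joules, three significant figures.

E ≈ 3.55 × 10^15 J

v = 7560 m/s.
Mass m = (π/6) ρ d³ = (π/6) × 1820 × (50.7)³ = 1.242 × 10^8 kg
E = ½ m v² = 0.5 × 1.242 × 10^8 × (7560)² = 3.549 × 10^15 J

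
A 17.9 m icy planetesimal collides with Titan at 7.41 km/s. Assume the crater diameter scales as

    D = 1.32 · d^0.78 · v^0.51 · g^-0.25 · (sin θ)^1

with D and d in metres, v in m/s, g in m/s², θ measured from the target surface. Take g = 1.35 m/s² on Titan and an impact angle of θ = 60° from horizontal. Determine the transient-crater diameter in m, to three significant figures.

D ≈ 947 m

In SI units: v = 7410 m/s.
d^0.78 = 17.9^0.78 = 9.489
v^0.51 = 7410^0.51 = 94.10
g^-0.25 = 1.35^-0.25 = 0.9277
(sin 60°)^1 = 0.8660^1 = 0.8660
D = 1.32 × 9.489 × 94.10 × 0.9277 × 0.8660 = 946.9 m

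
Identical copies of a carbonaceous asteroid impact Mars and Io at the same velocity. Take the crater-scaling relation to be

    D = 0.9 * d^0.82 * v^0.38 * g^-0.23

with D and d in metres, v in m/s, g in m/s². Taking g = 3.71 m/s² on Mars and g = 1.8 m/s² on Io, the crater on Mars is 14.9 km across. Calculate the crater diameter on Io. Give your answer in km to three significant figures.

D ≈ 17.6 km

All impactor-dependent factors cancel in the ratio, leaving D_Io/D_Mars = (g_Io/g_Mars)^-0.23.
(1.8/3.71)^-0.23 = 0.4852^-0.23 = 1.181
D_Io = 1.181 × 14.9 km = 17.6 km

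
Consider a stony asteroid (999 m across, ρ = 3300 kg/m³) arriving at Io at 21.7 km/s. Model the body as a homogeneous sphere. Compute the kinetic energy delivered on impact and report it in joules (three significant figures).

v = 21700 m/s.
Mass m = (π/6) ρ d³ = (π/6) × 3300 × (999)³ = 1.723 × 10^12 kg
E = ½ m v² = 0.5 × 1.723 × 10^12 × (21700)² = 4.057 × 10^20 J

E ≈ 4.06 × 10^20 J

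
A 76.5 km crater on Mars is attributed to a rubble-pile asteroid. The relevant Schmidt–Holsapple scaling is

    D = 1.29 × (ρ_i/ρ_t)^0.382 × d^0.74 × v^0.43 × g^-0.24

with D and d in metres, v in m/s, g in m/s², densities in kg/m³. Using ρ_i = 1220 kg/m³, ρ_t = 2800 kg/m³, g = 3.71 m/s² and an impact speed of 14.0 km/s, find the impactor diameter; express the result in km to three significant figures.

Rearranging for d: d = [D / (1.29 · (1220/2800)^0.382 · 14000^0.43 · 3.71^-0.24)]^(1/0.74).
D = 76500 m.
(1220/2800)^0.382 = 0.7281
14000^0.43 = 60.65
3.71^-0.24 = 0.7300
Denominator = 1.29 × 0.7281 × 60.65 × 0.7300 = 41.58
D / 41.58 = 76500 / 41.58 = 1840
d = 1840^(1/0.74) = 1840^1.3514 = 25827 m

d ≈ 25.8 km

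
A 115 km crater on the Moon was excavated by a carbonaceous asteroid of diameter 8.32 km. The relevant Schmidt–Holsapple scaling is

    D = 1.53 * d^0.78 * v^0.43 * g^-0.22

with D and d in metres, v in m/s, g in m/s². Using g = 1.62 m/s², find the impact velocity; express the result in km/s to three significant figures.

v ≈ 21.7 km/s

Rearranging for v: v = [D / (1.53 · 8320^0.78 · 1.62^-0.22)]^(1/0.43).
D = 115000 m.
8320^0.78 = 1142
1.62^-0.22 = 0.8993
Denominator = 1.53 × 1142 × 0.8993 = 1571
D / 1571 = 115000 / 1571 = 73.20
v = 73.20^(1/0.43) = 73.20^2.3256 = 21682 m/s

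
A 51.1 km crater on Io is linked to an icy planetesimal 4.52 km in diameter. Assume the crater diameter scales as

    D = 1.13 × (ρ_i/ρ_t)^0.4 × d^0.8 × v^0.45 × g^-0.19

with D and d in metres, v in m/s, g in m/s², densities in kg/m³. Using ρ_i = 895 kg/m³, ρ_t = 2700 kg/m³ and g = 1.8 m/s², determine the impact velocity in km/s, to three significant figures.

v ≈ 24.1 km/s

Rearranging for v: v = [D / (1.13 · (895/2700)^0.4 · 4520^0.8 · 1.8^-0.19)]^(1/0.45).
D = 51100 m.
(895/2700)^0.4 = 0.6430
4520^0.8 = 839.7
1.8^-0.19 = 0.8943
Denominator = 1.13 × 0.6430 × 839.7 × 0.8943 = 545.6
D / 545.6 = 51100 / 545.6 = 93.66
v = 93.66^(1/0.45) = 93.66^2.2222 = 24054 m/s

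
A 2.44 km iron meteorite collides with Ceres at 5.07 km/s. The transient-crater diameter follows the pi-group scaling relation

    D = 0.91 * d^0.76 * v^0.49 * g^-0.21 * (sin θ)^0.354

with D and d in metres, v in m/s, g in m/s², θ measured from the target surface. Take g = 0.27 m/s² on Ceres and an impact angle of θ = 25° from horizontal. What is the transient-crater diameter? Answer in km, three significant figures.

D ≈ 21.7 km

In SI units: d = 2440 m, v = 5070 m/s.
d^0.76 = 2440^0.76 = 375.3
v^0.49 = 5070^0.49 = 65.38
g^-0.21 = 0.27^-0.21 = 1.316
(sin 25°)^0.354 = 0.4226^0.354 = 0.7372
D = 0.91 × 375.3 × 65.38 × 1.316 × 0.7372 = 21662 m
   = 21.66 km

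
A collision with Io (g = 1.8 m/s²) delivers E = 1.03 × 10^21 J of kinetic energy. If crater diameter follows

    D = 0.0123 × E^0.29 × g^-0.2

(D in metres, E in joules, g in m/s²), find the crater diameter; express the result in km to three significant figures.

D ≈ 13.6 km

E^0.29 = (1.03 × 10^21)^0.29 = 1.241 × 10^6
g^-0.2 = 1.8^-0.2 = 0.8891
D = 0.0123 × 1.241 × 10^6 × 0.8891 = 13571 m
   = 13.57 km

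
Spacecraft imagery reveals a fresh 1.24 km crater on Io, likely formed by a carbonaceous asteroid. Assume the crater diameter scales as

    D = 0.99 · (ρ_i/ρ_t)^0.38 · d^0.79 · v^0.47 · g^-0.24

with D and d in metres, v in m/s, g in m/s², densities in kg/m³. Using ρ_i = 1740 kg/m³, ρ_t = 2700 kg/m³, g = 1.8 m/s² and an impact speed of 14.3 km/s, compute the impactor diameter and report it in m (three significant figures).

d ≈ 41.5 m

Rearranging for d: d = [D / (0.99 · (1740/2700)^0.38 · 14300^0.47 · 1.8^-0.24)]^(1/0.79).
D = 1240 m.
(1740/2700)^0.38 = 0.8462
14300^0.47 = 89.74
1.8^-0.24 = 0.8684
Denominator = 0.99 × 0.8462 × 89.74 × 0.8684 = 65.29
D / 65.29 = 1240 / 65.29 = 18.99
d = 18.99^(1/0.79) = 18.99^1.2658 = 41.53 m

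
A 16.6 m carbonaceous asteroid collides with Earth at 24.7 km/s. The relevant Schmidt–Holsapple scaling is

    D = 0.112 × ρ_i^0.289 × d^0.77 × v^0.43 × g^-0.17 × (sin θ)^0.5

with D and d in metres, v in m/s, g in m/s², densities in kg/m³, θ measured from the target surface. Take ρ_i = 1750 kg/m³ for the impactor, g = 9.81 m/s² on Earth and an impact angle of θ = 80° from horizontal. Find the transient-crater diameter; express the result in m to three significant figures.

D ≈ 439 m

In SI units: v = 24700 m/s.
ρ_i^0.289 = 1750^0.289 = 8.654
d^0.77 = 16.6^0.77 = 8.699
v^0.43 = 24700^0.43 = 77.42
g^-0.17 = 9.81^-0.17 = 0.6783
(sin 80°)^0.5 = 0.9848^0.5 = 0.9924
D = 0.112 × 8.654 × 8.699 × 77.42 × 0.6783 × 0.9924 = 439.4 m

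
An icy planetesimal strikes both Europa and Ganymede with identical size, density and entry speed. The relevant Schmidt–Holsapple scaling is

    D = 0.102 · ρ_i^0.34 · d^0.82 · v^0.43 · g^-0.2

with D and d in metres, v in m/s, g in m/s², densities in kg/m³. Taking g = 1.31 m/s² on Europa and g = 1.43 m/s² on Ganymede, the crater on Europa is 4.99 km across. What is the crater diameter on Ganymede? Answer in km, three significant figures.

D ≈ 4.90 km

All impactor-dependent factors cancel in the ratio, leaving D_Ganymede/D_Europa = (g_Ganymede/g_Europa)^-0.2.
(1.43/1.31)^-0.2 = 1.092^-0.2 = 0.9826
D_Ganymede = 0.9826 × 4.99 km = 4.90 km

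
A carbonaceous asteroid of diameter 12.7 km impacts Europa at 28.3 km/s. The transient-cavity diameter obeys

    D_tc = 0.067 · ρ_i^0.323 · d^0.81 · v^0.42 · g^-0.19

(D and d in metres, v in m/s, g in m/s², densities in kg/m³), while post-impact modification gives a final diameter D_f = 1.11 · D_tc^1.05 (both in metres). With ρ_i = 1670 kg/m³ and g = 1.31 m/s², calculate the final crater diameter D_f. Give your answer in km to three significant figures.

D_f ≈ 217 km

In SI: d = 12700 m, v = 28300 m/s.
ρ_i^0.323 = 1670^0.323 = 10.99
d^0.81 = 12700^0.81 = 2109
v^0.42 = 28300^0.42 = 74.09
g^-0.19 = 1.31^-0.19 = 0.9500
D_tc = 0.067 × 10.99 × 2109 × 74.09 × 0.9500 = 1.093 × 10^5 m
D_f = 1.11 × (1.093 × 10^5)^1.05 = 2.167 × 10^5 m
     = 216.7 km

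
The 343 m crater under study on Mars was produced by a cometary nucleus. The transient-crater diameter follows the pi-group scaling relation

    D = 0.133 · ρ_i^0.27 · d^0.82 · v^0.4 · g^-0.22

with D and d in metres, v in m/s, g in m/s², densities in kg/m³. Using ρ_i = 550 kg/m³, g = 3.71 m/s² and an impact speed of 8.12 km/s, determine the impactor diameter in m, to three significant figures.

d ≈ 31.9 m

Rearranging for d: d = [D / (0.133 · 550^0.27 · 8120^0.4 · 3.71^-0.22)]^(1/0.82).
550^0.27 = 5.494
8120^0.4 = 36.63
3.71^-0.22 = 0.7494
Denominator = 0.133 × 5.494 × 36.63 × 0.7494 = 20.06
D / 20.06 = 343 / 20.06 = 17.10
d = 17.10^(1/0.82) = 17.10^1.2195 = 31.89 m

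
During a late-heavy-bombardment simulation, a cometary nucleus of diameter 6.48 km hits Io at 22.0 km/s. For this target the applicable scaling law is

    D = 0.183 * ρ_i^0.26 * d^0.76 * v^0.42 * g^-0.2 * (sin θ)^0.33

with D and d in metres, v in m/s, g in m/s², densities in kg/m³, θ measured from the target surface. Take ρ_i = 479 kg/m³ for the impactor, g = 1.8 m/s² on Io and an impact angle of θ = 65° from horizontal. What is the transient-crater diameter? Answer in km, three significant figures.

In SI units: d = 6480 m, v = 22000 m/s.
ρ_i^0.26 = 479^0.26 = 4.976
d^0.76 = 6480^0.76 = 788.5
v^0.42 = 22000^0.42 = 66.65
g^-0.2 = 1.8^-0.2 = 0.8891
(sin 65°)^0.33 = 0.9063^0.33 = 0.9681
D = 0.183 × 4.976 × 788.5 × 66.65 × 0.8891 × 0.9681 = 41191 m
   = 41.19 km

D ≈ 41.2 km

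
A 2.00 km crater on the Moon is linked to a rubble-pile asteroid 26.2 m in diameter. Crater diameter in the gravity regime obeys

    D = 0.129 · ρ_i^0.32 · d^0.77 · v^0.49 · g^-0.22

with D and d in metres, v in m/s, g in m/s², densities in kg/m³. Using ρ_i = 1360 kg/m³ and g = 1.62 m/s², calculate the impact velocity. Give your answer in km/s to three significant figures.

v ≈ 23.5 km/s

Rearranging for v: v = [D / (0.129 · 1360^0.32 · 26.2^0.77 · 1.62^-0.22)]^(1/0.49).
D = 2000 m.
1360^0.32 = 10.06
26.2^0.77 = 12.36
1.62^-0.22 = 0.8993
Denominator = 0.129 × 10.06 × 12.36 × 0.8993 = 14.42
D / 14.42 = 2000 / 14.42 = 138.7
v = 138.7^(1/0.49) = 138.7^2.0408 = 23526 m/s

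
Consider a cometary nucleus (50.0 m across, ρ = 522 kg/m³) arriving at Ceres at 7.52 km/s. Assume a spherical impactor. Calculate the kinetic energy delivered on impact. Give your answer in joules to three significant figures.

v = 7520 m/s.
Mass m = (π/6) ρ d³ = (π/6) × 522 × (50)³ = 3.416 × 10^7 kg
E = ½ m v² = 0.5 × 3.416 × 10^7 × (7520)² = 9.659 × 10^14 J

E ≈ 9.66 × 10^14 J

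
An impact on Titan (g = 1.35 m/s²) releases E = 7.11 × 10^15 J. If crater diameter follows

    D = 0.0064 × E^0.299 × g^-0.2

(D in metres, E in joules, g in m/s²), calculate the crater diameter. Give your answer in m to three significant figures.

D ≈ 331 m

E^0.299 = (7.11 × 10^15)^0.299 = 5.492 × 10^4
g^-0.2 = 1.35^-0.2 = 0.9417
D = 0.0064 × 5.492 × 10^4 × 0.9417 = 331.0 m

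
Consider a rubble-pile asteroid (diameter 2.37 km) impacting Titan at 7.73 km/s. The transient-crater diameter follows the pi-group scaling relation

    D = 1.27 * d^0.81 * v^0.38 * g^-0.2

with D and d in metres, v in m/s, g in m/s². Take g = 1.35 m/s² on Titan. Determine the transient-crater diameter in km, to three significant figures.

D ≈ 19.4 km

In SI units: d = 2370 m, v = 7730 m/s.
d^0.81 = 2370^0.81 = 541.4
v^0.38 = 7730^0.38 = 30.03
g^-0.2 = 1.35^-0.2 = 0.9417
D = 1.27 × 541.4 × 30.03 × 0.9417 = 19444 m
   = 19.44 km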